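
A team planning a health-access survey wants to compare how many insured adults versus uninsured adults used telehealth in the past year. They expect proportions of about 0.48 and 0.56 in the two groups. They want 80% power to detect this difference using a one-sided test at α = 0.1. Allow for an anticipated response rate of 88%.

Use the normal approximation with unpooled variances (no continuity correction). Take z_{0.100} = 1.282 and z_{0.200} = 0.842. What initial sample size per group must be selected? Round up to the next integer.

n = 398 per group

n = (z_α + z_β)² · [p₁(1−p₁) + p₂(1−p₂)] / (p₁ − p₂)²
  = (1.282 + 0.842)² · (0.48·0.52 + 0.56·0.44) / (-0.08)²
  = (2.124)² · (0.2496 + 0.2464) / 0.0064
  = 4.5114 · 0.4960 / 0.0064
  = 349.63
Adjust for 88% response: 349.63 / 0.88 = 397.31.
Round up → n = 398 per group.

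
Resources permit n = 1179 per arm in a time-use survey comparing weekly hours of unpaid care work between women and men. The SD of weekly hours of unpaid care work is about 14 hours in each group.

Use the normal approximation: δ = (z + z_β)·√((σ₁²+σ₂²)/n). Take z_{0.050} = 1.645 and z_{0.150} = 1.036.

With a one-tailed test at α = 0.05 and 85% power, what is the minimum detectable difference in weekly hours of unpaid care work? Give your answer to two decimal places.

δ = (z_α + z_β) · √((σ₁²+σ₂²)/n)
  = (1.645 + 1.036) · √(392/1179)
  = 2.681 · √0.33249
  = 2.681 · 0.5766
  = 1.5459

Minimum detectable difference ≈ 1.55 hours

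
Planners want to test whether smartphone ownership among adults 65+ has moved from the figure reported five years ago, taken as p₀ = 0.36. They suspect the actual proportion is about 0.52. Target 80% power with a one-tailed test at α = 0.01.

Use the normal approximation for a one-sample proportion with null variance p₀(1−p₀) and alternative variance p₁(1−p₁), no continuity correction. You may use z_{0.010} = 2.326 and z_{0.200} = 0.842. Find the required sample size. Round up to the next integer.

n = 93

n = [z_α·√(p₀q₀) + z_β·√(p₁q₁)]² / (p₁ − p₀)²
  = [2.326·√(0.36·0.64) + 0.842·√(0.52·0.48)]² / (0.16)²
  = [2.326·0.4800 + 0.842·0.4996]² / 0.0256
  = [1.5371]² / 0.0256
  = 92.30
Round up → n = 93.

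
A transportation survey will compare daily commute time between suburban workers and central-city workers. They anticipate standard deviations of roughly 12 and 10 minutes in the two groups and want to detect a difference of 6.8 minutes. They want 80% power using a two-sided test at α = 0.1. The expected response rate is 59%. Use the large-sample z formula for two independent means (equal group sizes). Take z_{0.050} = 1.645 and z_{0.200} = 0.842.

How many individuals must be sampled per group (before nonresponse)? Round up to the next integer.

n = (z_{α/2} + z_β)² · (σ₁² + σ₂²) / δ²
  = (1.645 + 0.842)² · (12² + 10² = 244) / 6.8²
  = 6.1852 · 244 / 46.24
  = 32.64
Adjust for 59% response: 32.64 / 0.59 = 55.32.
Round up → n = 56 per group.

n = 56 per group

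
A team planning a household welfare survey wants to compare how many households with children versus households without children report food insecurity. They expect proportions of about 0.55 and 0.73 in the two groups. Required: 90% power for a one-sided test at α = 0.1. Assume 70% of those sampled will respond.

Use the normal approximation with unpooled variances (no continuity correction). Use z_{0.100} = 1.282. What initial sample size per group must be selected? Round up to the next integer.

n = (z_α + z_β)² · [p₁(1−p₁) + p₂(1−p₂)] / (p₁ − p₂)²
  = (1.282 + 1.282)² · (0.55·0.45 + 0.73·0.27) / (-0.18)²
  = (2.564)² · (0.2475 + 0.1971) / 0.0324
  = 6.5741 · 0.4446 / 0.0324
  = 90.21
Adjust for 70% response: 90.21 / 0.70 = 128.87.
Round up → n = 129 per group.

n = 129 per group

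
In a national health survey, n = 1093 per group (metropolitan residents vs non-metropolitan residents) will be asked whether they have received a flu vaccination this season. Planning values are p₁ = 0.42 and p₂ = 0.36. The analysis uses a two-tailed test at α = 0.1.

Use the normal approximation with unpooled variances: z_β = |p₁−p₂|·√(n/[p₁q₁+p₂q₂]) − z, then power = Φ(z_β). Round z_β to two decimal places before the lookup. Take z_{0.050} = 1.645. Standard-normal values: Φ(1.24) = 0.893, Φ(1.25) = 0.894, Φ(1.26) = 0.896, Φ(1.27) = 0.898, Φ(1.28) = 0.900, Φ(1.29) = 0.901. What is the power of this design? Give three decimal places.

z_β = |p₁−p₂|·√(n/[p₁q₁+p₂q₂]) − z_{α/2}
    = 0.06 · √(1093/0.4740) − 1.645
    = 0.06 · 48.0199 − 1.645
    = 2.8812 − 1.645 = 1.2362 → 1.24
Power = Φ(1.24) = 0.893.

Power ≈ 0.893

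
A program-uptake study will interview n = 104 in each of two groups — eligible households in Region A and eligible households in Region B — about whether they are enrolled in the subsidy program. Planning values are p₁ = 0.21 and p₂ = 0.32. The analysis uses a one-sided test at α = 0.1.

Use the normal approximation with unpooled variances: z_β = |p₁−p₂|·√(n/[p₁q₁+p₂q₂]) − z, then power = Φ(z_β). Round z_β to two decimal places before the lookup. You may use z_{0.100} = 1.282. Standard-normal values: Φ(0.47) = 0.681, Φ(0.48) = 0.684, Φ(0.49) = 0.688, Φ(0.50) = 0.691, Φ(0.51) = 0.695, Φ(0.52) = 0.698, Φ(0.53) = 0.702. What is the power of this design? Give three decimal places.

z_β = |p₁−p₂|·√(n/[p₁q₁+p₂q₂]) − z_α
    = 0.11 · √(104/0.3835) − 1.282
    = 0.11 · 16.4677 − 1.282
    = 1.8115 − 1.282 = 0.5295 → 0.53
Power = Φ(0.53) = 0.702.

Power ≈ 0.702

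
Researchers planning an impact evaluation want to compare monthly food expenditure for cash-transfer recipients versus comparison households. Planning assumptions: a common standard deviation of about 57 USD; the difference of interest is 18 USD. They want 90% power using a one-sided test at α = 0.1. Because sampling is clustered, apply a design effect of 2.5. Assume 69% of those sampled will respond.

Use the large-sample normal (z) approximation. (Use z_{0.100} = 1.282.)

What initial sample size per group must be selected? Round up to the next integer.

n = (z_α + z_β)² · (σ₁² + σ₂²) / δ²
  = (1.282 + 1.282)² · (2·57² = 6498) / 18²
  = 6.5741 · 6498 / 324
  = 131.85
Design effect: 2.5 × 131.85 = 329.62.
Adjust for 69% response: 329.62 / 0.69 = 477.71.
Round up → n = 478 per group.

n = 478 per group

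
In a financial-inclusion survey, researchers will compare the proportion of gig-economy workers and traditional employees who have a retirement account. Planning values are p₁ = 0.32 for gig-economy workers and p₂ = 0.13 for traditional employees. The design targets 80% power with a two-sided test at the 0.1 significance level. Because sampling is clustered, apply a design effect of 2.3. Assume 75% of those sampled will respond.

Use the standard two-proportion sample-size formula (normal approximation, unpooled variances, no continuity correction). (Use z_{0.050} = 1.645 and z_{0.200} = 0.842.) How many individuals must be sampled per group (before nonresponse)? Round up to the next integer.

n = (z_{α/2} + z_β)² · [p₁(1−p₁) + p₂(1−p₂)] / (p₁ − p₂)²
  = (1.645 + 0.842)² · (0.32·0.68 + 0.13·0.87) / (0.19)²
  = (2.487)² · (0.2176 + 0.1131) / 0.0361
  = 6.1852 · 0.3307 / 0.0361
  = 56.66
Design effect: 2.3 × 56.66 = 130.32.
Adjust for 75% response: 130.32 / 0.75 = 173.76.
Round up → n = 174 per group.

n = 174 per group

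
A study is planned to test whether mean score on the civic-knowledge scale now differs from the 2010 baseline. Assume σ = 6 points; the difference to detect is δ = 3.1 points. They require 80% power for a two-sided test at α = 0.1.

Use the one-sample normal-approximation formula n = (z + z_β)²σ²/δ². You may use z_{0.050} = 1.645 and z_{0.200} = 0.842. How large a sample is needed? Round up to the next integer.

n = (z_{α/2} + z_β)² · σ² / δ²
  = (1.645 + 0.842)² · 6² / 3.1²
  = 6.1852 · 36 / 9.61
  = 23.17
Round up → n = 24.

n = 24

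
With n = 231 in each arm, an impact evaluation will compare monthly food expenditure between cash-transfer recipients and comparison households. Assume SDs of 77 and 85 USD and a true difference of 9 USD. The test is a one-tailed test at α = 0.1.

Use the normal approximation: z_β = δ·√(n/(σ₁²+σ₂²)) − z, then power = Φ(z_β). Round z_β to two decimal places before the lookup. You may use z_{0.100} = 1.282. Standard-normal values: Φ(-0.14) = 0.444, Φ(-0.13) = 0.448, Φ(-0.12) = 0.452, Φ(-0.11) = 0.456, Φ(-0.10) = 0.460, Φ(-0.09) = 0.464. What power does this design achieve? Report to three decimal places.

Power ≈ 0.464

z_β = δ·√(n/(σ₁²+σ₂²)) − z_α
    = 9 · √(231/13154) − 1.282
    = 9 · 0.13252 − 1.282
    = 1.1927 − 1.282 = -0.0893 → -0.09
Power = Φ(-0.09) = 0.464.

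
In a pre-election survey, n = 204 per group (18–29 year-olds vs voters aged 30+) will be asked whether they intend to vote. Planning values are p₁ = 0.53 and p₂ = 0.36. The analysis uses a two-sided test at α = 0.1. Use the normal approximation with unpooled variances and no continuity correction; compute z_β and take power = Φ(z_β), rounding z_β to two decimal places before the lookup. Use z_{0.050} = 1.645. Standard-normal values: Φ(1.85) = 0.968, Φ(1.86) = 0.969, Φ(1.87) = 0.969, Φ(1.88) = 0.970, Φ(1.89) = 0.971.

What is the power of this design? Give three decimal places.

Power ≈ 0.969

z_β = |p₁−p₂|·√(n/[p₁q₁+p₂q₂]) − z_{α/2}
    = 0.17 · √(204/0.4795) − 1.645
    = 0.17 · 20.6263 − 1.645
    = 3.5065 − 1.645 = 1.8615 → 1.86
Power = Φ(1.86) = 0.969.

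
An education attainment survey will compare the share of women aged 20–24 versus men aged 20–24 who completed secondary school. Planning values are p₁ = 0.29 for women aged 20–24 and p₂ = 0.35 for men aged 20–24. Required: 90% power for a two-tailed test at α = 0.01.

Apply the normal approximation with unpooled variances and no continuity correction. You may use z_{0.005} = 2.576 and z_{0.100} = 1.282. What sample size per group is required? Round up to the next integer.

n = (z_{α/2} + z_β)² · [p₁(1−p₁) + p₂(1−p₂)] / (p₁ − p₂)²
  = (2.576 + 1.282)² · (0.29·0.71 + 0.35·0.65) / (-0.06)²
  = (3.858)² · (0.2059 + 0.2275) / 0.0036
  = 14.8842 · 0.4334 / 0.0036
  = 1791.89
Round up → n = 1792 per group.

n = 1792 per group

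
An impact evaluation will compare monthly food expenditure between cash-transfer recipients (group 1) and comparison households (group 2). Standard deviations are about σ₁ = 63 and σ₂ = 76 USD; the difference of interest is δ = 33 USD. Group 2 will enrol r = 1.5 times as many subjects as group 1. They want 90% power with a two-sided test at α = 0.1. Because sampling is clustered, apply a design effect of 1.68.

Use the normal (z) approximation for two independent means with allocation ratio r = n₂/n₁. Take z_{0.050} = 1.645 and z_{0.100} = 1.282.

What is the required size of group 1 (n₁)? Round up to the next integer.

n₁ = 104

n₁ = (z_{α/2} + z_β)² · (σ₁² + σ₂²/r) / δ²
   = (1.645 + 1.282)² · (63² + 76²/1.5) / 33²
   = 8.5673 · (3969 + 3850.7) / 1089
   = 8.5673 · 7819.7 / 1089
   = 61.52
Design effect: 1.68 × 61.52 = 103.35.
Round up → n₁ = 104; n₂ = r·n₁ = 1.5 × 104 = 156.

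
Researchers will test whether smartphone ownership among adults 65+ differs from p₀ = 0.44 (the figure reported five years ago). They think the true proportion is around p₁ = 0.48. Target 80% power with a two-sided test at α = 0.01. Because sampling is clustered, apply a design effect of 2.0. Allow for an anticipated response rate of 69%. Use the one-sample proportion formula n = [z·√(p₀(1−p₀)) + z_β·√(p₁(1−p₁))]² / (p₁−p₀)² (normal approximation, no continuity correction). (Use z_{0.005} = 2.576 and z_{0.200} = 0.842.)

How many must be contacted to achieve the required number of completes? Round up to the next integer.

n = 5232

n = [z_{α/2}·√(p₀q₀) + z_β·√(p₁q₁)]² / (p₁ − p₀)²
  = [2.576·√(0.44·0.56) + 0.842·√(0.48·0.52)]² / (0.04)²
  = [2.576·0.4964 + 0.842·0.4996]² / 0.0016
  = [1.6994]² / 0.0016
  = 1804.88
Design effect: 2.0 × 1804.88 = 3609.76.
Adjust for 69% response: 3609.76 / 0.69 = 5231.54.
Round up → n = 5232.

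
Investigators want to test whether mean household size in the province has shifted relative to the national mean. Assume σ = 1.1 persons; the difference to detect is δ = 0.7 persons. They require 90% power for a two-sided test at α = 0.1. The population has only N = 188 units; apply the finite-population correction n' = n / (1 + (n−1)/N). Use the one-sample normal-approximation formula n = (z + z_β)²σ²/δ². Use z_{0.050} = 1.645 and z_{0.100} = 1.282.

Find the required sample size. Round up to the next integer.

n = 20

n = (z_{α/2} + z_β)² · σ² / δ²
  = (1.645 + 1.282)² · 1.1² / 0.7²
  = 8.5673 · 1.21 / 0.49
  = 21.16
Finite-population correction (N = 188): 21.16 / (1 + (21.16 − 1)/188) = 19.11.
Round up → n = 20.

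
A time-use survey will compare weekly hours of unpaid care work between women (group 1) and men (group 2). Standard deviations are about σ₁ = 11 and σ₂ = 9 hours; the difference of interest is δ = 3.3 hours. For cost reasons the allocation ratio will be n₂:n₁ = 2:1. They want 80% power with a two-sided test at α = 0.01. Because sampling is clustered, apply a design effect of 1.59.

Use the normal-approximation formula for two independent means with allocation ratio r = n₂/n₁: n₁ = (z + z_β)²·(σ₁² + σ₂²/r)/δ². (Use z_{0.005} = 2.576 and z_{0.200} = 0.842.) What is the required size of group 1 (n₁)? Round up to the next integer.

n₁ = 276

n₁ = (z_{α/2} + z_β)² · (σ₁² + σ₂²/r) / δ²
   = (2.576 + 0.842)² · (11² + 9²/2) / 3.3²
   = 11.6827 · (121 + 40.5) / 10.89
   = 11.6827 · 161.5 / 10.89
   = 173.26
Design effect: 1.59 × 173.26 = 275.48.
Round up → n₁ = 276; n₂ = r·n₁ = 2 × 276 = 552.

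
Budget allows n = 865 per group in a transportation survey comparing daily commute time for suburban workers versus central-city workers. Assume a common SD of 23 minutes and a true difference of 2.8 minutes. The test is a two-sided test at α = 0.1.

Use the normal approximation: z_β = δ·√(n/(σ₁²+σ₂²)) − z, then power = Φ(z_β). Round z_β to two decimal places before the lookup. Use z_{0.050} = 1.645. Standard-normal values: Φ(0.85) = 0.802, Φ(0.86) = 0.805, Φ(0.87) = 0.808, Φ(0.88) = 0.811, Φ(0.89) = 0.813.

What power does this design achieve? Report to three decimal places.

z_β = δ·√(n/(σ₁²+σ₂²)) − z_{α/2}
    = 2.8 · √(865/1058) − 1.645
    = 2.8 · 0.90420 − 1.645
    = 2.5318 − 1.645 = 0.8868 → 0.89
Power = Φ(0.89) = 0.813.

Power ≈ 0.813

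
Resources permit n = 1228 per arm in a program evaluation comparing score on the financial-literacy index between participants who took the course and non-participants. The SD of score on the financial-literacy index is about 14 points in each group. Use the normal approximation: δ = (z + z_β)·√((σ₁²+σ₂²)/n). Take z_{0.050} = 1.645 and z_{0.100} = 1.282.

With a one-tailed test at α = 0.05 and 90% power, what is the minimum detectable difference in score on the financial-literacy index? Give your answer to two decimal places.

Minimum detectable difference ≈ 1.65 points

δ = (z_α + z_β) · √((σ₁²+σ₂²)/n)
  = (1.645 + 1.282) · √(392/1228)
  = 2.927 · √0.31922
  = 2.927 · 0.5650
  = 1.6537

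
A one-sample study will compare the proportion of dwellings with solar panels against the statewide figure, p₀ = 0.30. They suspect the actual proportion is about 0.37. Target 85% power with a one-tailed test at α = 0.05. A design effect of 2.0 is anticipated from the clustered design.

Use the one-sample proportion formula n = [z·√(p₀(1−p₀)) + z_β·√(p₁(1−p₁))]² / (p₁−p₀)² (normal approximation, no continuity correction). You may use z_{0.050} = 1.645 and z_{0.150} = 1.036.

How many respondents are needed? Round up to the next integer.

n = 642

n = [z_α·√(p₀q₀) + z_β·√(p₁q₁)]² / (p₁ − p₀)²
  = [1.645·√(0.30·0.70) + 1.036·√(0.37·0.63)]² / (0.07)²
  = [1.645·0.4583 + 1.036·0.4828]² / 0.0049
  = [1.2540]² / 0.0049
  = 320.93
Design effect: 2.0 × 320.93 = 641.86.
Round up → n = 642.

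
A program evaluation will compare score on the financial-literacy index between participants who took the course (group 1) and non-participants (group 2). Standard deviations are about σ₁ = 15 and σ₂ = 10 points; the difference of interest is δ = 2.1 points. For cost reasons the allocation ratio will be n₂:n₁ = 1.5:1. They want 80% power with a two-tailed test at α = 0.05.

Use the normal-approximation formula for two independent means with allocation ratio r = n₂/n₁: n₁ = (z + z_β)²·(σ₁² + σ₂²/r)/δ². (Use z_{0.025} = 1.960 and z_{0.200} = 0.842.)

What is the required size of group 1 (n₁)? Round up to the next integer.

n₁ = (z_{α/2} + z_β)² · (σ₁² + σ₂²/r) / δ²
   = (1.960 + 0.842)² · (15² + 10²/1.5) / 2.1²
   = 7.8512 · (225 + 66.6667) / 4.41
   = 7.8512 · 291.6667 / 4.41
   = 519.26
Round up → n₁ = 520; n₂ = r·n₁ = 1.5 × 520 = 780.

n₁ = 520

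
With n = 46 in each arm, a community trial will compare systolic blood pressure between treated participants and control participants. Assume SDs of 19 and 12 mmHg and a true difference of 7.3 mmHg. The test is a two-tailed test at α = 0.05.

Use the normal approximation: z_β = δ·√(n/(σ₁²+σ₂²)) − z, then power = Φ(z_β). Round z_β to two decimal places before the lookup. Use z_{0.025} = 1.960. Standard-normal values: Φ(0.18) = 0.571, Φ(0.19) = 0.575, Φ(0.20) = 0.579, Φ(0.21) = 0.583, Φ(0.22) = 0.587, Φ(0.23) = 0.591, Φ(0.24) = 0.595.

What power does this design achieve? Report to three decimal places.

Power ≈ 0.595

z_β = δ·√(n/(σ₁²+σ₂²)) − z_{α/2}
    = 7.3 · √(46/505) − 1.960
    = 7.3 · 0.30181 − 1.960
    = 2.2032 − 1.960 = 0.2432 → 0.24
Power = Φ(0.24) = 0.595.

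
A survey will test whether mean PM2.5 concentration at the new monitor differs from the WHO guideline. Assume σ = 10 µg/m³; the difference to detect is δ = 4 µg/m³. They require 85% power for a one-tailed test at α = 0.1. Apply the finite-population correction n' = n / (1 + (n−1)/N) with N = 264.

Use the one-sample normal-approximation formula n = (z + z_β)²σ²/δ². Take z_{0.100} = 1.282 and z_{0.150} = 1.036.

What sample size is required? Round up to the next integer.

n = 30

n = (z_α + z_β)² · σ² / δ²
  = (1.282 + 1.036)² · 10² / 4²
  = 5.3731 · 100 / 16
  = 33.58
Finite-population correction (N = 264): 33.58 / (1 + (33.58 − 1)/264) = 29.89.
Round up → n = 30.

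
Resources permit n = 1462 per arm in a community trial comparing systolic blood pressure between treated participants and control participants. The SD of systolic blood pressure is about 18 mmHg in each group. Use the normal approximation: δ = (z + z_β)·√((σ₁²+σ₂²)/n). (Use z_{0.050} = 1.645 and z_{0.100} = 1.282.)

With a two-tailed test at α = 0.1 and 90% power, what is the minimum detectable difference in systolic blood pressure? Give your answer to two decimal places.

δ = (z_{α/2} + z_β) · √((σ₁²+σ₂²)/n)
  = (1.645 + 1.282) · √(648/1462)
  = 2.927 · √0.44323
  = 2.927 · 0.6658
  = 1.9487

Minimum detectable difference ≈ 1.95 mmHg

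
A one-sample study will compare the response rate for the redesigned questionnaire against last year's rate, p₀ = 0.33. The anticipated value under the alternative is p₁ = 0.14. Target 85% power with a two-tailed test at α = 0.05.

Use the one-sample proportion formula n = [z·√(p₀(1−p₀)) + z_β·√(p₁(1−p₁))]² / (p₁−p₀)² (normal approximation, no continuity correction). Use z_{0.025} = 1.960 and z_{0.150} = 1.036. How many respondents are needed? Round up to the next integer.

n = [z_{α/2}·√(p₀q₀) + z_β·√(p₁q₁)]² / (p₁ − p₀)²
  = [1.960·√(0.33·0.67) + 1.036·√(0.14·0.86)]² / (-0.19)²
  = [1.960·0.4702 + 1.036·0.3470]² / 0.0361
  = [1.2811]² / 0.0361
  = 45.46
Round up → n = 46.

n = 46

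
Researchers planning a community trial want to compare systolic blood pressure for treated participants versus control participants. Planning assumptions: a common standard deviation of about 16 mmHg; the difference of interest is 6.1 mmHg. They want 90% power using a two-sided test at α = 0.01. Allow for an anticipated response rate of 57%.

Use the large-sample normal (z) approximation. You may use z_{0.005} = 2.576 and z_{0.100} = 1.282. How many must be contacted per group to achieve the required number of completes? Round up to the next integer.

n = 360 per group

n = (z_{α/2} + z_β)² · (σ₁² + σ₂²) / δ²
  = (2.576 + 1.282)² · (2·16² = 512) / 6.1²
  = 14.8842 · 512 / 37.21
  = 204.80
Adjust for 57% response: 204.80 / 0.57 = 359.30.
Round up → n = 360 per group.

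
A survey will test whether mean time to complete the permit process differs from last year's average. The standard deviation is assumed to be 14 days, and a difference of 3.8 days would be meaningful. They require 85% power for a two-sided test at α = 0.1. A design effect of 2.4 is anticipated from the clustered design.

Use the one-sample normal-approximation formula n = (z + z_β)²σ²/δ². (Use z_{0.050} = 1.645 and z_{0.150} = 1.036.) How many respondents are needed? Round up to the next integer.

n = (z_{α/2} + z_β)² · σ² / δ²
  = (1.645 + 1.036)² · 14² / 3.8²
  = 7.1878 · 196 / 14.44
  = 97.56
Design effect: 2.4 × 97.56 = 234.15.
Round up → n = 235.

n = 235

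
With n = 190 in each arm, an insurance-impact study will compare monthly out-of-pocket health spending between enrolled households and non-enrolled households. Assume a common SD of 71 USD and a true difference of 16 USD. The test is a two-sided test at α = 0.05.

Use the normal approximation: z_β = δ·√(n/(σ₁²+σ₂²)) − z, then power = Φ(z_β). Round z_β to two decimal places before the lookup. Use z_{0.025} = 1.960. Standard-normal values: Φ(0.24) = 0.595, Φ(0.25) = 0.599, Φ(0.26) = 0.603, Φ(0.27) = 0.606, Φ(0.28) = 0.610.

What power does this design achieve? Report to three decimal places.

Power ≈ 0.595

z_β = δ·√(n/(σ₁²+σ₂²)) − z_{α/2}
    = 16 · √(190/10082) − 1.960
    = 16 · 0.13728 − 1.960
    = 2.1965 − 1.960 = 0.2365 → 0.24
Power = Φ(0.24) = 0.595.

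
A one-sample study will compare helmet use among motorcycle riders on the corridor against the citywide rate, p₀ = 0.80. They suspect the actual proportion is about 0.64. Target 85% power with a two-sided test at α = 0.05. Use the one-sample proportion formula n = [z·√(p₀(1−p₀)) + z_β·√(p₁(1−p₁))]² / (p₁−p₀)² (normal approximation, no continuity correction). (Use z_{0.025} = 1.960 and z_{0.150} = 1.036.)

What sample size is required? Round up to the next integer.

n = [z_{α/2}·√(p₀q₀) + z_β·√(p₁q₁)]² / (p₁ − p₀)²
  = [1.960·√(0.80·0.20) + 1.036·√(0.64·0.36)]² / (-0.16)²
  = [1.960·0.4000 + 1.036·0.4800]² / 0.0256
  = [1.2813]² / 0.0256
  = 64.13
Round up → n = 65.

n = 65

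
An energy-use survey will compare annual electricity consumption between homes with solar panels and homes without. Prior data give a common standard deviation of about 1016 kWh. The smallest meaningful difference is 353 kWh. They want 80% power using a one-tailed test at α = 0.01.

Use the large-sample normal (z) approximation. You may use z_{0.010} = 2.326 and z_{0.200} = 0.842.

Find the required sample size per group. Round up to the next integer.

n = 167 per group

n = (z_α + z_β)² · (σ₁² + σ₂²) / δ²
  = (2.326 + 0.842)² · (2·1016² = 2064512) / 353²
  = 10.0362 · 2064512 / 124609
  = 166.28
Round up → n = 167 per group.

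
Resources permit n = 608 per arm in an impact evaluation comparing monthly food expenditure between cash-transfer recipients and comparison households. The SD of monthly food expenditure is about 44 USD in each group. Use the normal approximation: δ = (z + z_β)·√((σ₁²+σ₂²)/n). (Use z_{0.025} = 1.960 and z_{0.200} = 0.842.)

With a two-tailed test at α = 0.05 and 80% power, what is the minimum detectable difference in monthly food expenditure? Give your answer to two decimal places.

Minimum detectable difference ≈ 7.07 USD

δ = (z_{α/2} + z_β) · √((σ₁²+σ₂²)/n)
  = (1.960 + 0.842) · √(3872/608)
  = 2.802 · √6.3684
  = 2.802 · 2.5236
  = 7.0711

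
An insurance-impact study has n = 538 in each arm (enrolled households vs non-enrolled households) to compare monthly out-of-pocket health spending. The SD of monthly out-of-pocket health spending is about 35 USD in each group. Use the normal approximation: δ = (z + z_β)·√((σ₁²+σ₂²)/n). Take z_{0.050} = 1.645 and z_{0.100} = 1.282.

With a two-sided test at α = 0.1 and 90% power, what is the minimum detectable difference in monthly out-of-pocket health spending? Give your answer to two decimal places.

δ = (z_{α/2} + z_β) · √((σ₁²+σ₂²)/n)
  = (1.645 + 1.282) · √(2450/538)
  = 2.927 · √4.5539
  = 2.927 · 2.1340
  = 6.2462

Minimum detectable difference ≈ 6.25 USD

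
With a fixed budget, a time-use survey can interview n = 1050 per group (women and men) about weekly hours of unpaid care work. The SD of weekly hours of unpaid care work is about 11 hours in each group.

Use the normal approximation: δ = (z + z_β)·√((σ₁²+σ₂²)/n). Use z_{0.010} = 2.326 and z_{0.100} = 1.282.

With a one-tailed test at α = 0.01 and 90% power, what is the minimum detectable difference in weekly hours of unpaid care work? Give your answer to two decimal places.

Minimum detectable difference ≈ 1.73 hours

δ = (z_α + z_β) · √((σ₁²+σ₂²)/n)
  = (2.326 + 1.282) · √(242/1050)
  = 3.608 · √0.23048
  = 3.608 · 0.4801
  = 1.7321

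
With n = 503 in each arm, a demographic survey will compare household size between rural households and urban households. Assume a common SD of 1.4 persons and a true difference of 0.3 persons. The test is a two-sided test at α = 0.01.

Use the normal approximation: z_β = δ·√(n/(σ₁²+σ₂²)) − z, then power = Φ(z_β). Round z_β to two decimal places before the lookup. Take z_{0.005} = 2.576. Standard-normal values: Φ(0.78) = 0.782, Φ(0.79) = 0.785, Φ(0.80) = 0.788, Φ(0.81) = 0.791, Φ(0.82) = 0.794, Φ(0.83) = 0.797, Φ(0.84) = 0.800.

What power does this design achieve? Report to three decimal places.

Power ≈ 0.794

z_β = δ·√(n/(σ₁²+σ₂²)) − z_{α/2}
    = 0.3 · √(503/3.92) − 2.576
    = 0.3 · 11.32768 − 2.576
    = 3.3983 − 2.576 = 0.8223 → 0.82
Power = Φ(0.82) = 0.794.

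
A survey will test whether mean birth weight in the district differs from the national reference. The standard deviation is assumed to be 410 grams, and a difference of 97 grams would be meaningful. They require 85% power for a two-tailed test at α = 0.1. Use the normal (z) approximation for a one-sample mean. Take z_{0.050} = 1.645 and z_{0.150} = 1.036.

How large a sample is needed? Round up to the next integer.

n = 129

n = (z_{α/2} + z_β)² · σ² / δ²
  = (1.645 + 1.036)² · 410² / 97²
  = 7.1878 · 168100 / 9409
  = 128.42
Round up → n = 129.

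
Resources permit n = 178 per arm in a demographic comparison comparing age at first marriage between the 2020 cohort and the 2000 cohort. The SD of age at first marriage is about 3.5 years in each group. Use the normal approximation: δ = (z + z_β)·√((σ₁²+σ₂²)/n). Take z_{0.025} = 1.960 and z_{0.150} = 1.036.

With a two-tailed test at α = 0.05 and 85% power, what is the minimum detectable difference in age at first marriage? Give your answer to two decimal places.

Minimum detectable difference ≈ 1.11 years

δ = (z_{α/2} + z_β) · √((σ₁²+σ₂²)/n)
  = (1.960 + 1.036) · √(24.5/178)
  = 2.996 · √0.13764
  = 2.996 · 0.3710
  = 1.1115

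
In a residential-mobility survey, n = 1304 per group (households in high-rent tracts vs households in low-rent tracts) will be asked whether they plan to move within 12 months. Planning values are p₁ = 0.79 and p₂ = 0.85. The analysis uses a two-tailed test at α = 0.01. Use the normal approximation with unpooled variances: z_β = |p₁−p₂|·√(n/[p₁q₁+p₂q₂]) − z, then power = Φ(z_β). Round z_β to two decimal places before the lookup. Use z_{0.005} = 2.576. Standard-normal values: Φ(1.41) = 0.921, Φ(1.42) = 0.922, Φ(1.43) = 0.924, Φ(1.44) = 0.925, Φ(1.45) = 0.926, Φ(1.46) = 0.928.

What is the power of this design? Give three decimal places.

z_β = |p₁−p₂|·√(n/[p₁q₁+p₂q₂]) − z_{α/2}
    = 0.06 · √(1304/0.2934) − 2.576
    = 0.06 · 66.6667 − 2.576
    = 4.0000 − 2.576 = 1.4240 → 1.42
Power = Φ(1.42) = 0.922.

Power ≈ 0.922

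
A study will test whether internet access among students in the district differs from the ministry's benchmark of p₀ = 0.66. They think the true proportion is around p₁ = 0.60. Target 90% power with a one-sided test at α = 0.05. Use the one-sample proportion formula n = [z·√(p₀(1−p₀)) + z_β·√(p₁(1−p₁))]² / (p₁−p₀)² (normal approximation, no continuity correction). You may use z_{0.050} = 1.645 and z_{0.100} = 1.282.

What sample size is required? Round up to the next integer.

n = 551

n = [z_α·√(p₀q₀) + z_β·√(p₁q₁)]² / (p₁ − p₀)²
  = [1.645·√(0.66·0.34) + 1.282·√(0.60·0.40)]² / (-0.06)²
  = [1.645·0.4737 + 1.282·0.4899]² / 0.0036
  = [1.4073]² / 0.0036
  = 550.14
Round up → n = 551.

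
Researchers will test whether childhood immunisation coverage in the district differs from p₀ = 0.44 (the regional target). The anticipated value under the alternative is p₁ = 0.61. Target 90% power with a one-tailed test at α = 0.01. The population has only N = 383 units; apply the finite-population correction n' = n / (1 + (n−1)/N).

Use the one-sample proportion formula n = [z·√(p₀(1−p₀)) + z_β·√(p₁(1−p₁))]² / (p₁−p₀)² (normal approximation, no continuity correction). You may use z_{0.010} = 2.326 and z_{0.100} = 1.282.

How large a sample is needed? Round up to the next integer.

n = [z_α·√(p₀q₀) + z_β·√(p₁q₁)]² / (p₁ − p₀)²
  = [2.326·√(0.44·0.56) + 1.282·√(0.61·0.39)]² / (0.17)²
  = [2.326·0.4964 + 1.282·0.4877]² / 0.0289
  = [1.7799]² / 0.0289
  = 109.62
Finite-population correction (N = 383): 109.62 / (1 + (109.62 − 1)/383) = 85.40.
Round up → n = 86.

n = 86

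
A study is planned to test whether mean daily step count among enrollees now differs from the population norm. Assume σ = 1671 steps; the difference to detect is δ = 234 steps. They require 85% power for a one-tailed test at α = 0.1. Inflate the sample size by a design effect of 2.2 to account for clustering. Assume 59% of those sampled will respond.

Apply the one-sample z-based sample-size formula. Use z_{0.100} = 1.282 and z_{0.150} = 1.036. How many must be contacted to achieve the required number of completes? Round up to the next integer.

n = (z_α + z_β)² · σ² / δ²
  = (1.282 + 1.036)² · 1671² / 234²
  = 5.3731 · 2792241 / 54756
  = 274.00
Design effect: 2.2 × 274.00 = 602.80.
Adjust for 59% response: 602.80 / 0.59 = 1021.69.
Round up → n = 1022.

n = 1022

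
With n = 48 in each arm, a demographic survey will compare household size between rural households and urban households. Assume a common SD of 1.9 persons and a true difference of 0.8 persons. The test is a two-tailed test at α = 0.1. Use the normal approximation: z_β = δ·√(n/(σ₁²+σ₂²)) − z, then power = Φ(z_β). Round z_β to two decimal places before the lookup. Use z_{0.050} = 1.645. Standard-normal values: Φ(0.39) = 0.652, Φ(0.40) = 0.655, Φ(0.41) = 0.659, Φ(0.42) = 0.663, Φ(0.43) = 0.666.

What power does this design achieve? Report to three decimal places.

z_β = δ·√(n/(σ₁²+σ₂²)) − z_{α/2}
    = 0.8 · √(48/7.22) − 1.645
    = 0.8 · 2.57841 − 1.645
    = 2.0627 − 1.645 = 0.4177 → 0.42
Power = Φ(0.42) = 0.663.

Power ≈ 0.663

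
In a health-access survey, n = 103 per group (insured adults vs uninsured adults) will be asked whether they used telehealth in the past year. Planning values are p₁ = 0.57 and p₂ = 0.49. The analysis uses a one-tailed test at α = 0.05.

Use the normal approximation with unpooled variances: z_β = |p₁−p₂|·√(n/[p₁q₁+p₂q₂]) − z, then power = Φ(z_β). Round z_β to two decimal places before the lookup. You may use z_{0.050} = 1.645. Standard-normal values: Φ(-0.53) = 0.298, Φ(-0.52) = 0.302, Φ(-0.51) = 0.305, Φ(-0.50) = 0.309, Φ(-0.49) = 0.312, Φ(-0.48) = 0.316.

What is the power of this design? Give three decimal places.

Power ≈ 0.312

z_β = |p₁−p₂|·√(n/[p₁q₁+p₂q₂]) − z_α
    = 0.08 · √(103/0.4950) − 1.645
    = 0.08 · 14.4250 − 1.645
    = 1.1540 − 1.645 = -0.4910 → -0.49
Power = Φ(-0.49) = 0.312.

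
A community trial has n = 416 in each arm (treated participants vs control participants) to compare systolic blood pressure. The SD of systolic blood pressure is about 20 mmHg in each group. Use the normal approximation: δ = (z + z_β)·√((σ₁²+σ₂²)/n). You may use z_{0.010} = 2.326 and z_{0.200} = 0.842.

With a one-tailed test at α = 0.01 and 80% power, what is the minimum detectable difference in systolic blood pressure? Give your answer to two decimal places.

δ = (z_α + z_β) · √((σ₁²+σ₂²)/n)
  = (2.326 + 0.842) · √(800/416)
  = 3.168 · √1.9231
  = 3.168 · 1.3868
  = 4.3932

Minimum detectable difference ≈ 4.39 mmHg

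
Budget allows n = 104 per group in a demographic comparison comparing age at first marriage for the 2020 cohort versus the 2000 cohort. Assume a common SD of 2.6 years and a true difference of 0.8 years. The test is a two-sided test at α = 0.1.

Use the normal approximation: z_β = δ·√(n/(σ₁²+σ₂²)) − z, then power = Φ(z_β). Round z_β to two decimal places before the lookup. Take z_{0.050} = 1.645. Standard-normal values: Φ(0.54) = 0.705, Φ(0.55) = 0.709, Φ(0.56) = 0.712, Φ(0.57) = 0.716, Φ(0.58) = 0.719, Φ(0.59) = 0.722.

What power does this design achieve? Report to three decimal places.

Power ≈ 0.716

z_β = δ·√(n/(σ₁²+σ₂²)) − z_{α/2}
    = 0.8 · √(104/13.52) − 1.645
    = 0.8 · 2.77350 − 1.645
    = 2.2188 − 1.645 = 0.5738 → 0.57
Power = Φ(0.57) = 0.716.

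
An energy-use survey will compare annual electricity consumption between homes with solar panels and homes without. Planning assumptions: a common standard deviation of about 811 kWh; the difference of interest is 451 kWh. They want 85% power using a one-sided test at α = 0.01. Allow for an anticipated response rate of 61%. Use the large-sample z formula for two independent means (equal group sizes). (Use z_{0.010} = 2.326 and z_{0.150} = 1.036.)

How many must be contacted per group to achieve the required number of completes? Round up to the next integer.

n = 120 per group

n = (z_α + z_β)² · (σ₁² + σ₂²) / δ²
  = (2.326 + 1.036)² · (2·811² = 1315442) / 451²
  = 11.3030 · 1315442 / 203401
  = 73.10
Adjust for 61% response: 73.10 / 0.61 = 119.84.
Round up → n = 120 per group.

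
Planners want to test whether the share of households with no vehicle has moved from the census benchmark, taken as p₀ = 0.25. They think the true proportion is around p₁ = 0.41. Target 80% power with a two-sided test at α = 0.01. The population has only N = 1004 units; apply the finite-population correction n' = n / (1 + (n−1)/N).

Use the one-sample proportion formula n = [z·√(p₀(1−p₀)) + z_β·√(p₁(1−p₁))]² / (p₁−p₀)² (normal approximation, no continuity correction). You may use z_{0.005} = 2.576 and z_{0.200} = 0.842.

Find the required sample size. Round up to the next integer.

n = [z_{α/2}·√(p₀q₀) + z_β·√(p₁q₁)]² / (p₁ − p₀)²
  = [2.576·√(0.25·0.75) + 0.842·√(0.41·0.59)]² / (0.16)²
  = [2.576·0.4330 + 0.842·0.4918]² / 0.0256
  = [1.5296]² / 0.0256
  = 91.39
Finite-population correction (N = 1004): 91.39 / (1 + (91.39 − 1)/1004) = 83.84.
Round up → n = 84.

n = 84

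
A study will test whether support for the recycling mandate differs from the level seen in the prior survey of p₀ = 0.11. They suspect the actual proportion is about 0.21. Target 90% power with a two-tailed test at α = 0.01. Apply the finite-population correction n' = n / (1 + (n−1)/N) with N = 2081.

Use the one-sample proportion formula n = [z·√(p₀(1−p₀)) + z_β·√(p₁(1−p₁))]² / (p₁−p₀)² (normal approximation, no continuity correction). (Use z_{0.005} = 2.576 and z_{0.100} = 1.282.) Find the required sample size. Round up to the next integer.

n = [z_{α/2}·√(p₀q₀) + z_β·√(p₁q₁)]² / (p₁ − p₀)²
  = [2.576·√(0.11·0.89) + 1.282·√(0.21·0.79)]² / (0.10)²
  = [2.576·0.3129 + 1.282·0.4073]² / 0.0100
  = [1.3282]² / 0.0100
  = 176.40
Finite-population correction (N = 2081): 176.40 / (1 + (176.40 − 1)/2081) = 162.69.
Round up → n = 163.

n = 163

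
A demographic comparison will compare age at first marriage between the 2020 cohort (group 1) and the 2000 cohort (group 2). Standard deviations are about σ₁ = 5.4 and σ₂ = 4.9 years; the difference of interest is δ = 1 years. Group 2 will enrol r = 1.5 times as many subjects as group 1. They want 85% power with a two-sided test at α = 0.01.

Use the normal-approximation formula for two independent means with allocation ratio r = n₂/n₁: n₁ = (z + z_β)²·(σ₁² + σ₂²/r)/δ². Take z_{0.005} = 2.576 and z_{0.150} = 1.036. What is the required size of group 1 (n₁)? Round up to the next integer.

n₁ = 590

n₁ = (z_{α/2} + z_β)² · (σ₁² + σ₂²/r) / δ²
   = (2.576 + 1.036)² · (5.4² + 4.9²/1.5) / 1²
   = 13.0465 · (29.16 + 16.0067) / 1
   = 13.0465 · 45.1667 / 1
   = 589.27
Round up → n₁ = 590; n₂ = r·n₁ = 1.5 × 590 = 885.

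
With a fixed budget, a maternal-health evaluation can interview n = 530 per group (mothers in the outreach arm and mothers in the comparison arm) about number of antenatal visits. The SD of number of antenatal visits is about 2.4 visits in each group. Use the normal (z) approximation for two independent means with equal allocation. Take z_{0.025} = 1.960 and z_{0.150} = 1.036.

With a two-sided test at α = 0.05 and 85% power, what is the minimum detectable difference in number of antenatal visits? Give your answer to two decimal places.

δ = (z_{α/2} + z_β) · √((σ₁²+σ₂²)/n)
  = (1.960 + 1.036) · √(11.52/530)
  = 2.996 · √0.02174
  = 2.996 · 0.1474
  = 0.4417

Minimum detectable difference ≈ 0.44 visits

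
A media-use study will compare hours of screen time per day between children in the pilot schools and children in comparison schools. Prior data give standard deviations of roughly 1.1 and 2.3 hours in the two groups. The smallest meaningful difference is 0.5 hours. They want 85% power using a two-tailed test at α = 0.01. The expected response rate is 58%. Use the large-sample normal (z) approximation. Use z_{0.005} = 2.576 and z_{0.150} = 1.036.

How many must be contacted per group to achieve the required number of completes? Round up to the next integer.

n = 585 per group

n = (z_{α/2} + z_β)² · (σ₁² + σ₂²) / δ²
  = (2.576 + 1.036)² · (1.1² + 2.3² = 6.5) / 0.5²
  = 13.0465 · 6.5 / 0.25
  = 339.21
Adjust for 58% response: 339.21 / 0.58 = 584.85.
Round up → n = 585 per group.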